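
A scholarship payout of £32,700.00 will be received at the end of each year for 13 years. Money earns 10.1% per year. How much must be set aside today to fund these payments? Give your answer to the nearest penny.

This is an ordinary annuity: 13 payments of £32,700.00 at the end of each year.
Periodic rate r = 0.101 per year.
PV = PMT × [(1 − (1+r)^−n)/r] = 32,700 × [1 − (1+r)^−13] / r = £231,081.27

£231,081.27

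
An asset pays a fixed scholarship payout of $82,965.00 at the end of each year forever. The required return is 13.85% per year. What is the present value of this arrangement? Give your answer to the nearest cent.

$599,025.27

Periodic rate r = 0.1385 per year.
Level perpetuity: PV = PMT / r = 82,965 / (0.1385) = $599,025.27.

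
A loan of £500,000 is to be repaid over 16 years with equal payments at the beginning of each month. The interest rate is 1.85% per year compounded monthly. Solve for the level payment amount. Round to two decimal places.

Level annuity due; solve PV = PMT × [(1 − (1+r)^−n)/r] × (1+r) for PMT.
Periodic rate r = 0.0185/12 per month; n is counted in months.
With n = 192: PMT = 500,000 / ([(1 − (1+r)^−n)/r] × (1+r)) = £3,005.93

£3,005.93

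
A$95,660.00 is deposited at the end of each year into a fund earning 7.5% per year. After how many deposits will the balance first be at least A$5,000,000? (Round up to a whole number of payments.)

Periodic rate r = 0.075 per year.
Ordinary annuity FV: 5,000,000 = 95,660 × [((1+r)^n − 1)/r].
(1+r)^n = 1 + 5,000,000 × r / 95,660, so n = ln(1 + 5,000,000·r/95,660) / ln(1+r) = 22.03.
Round up to a whole number of payments: n = 23.

23 payments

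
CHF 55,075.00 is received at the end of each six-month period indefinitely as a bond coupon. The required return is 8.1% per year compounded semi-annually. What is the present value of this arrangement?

Periodic rate r = 0.081/2 per half-year.
Level perpetuity: PV = PMT / r = 55,075 / (0.081/2) = CHF 1,359,876.54.

CHF 1,359,876.54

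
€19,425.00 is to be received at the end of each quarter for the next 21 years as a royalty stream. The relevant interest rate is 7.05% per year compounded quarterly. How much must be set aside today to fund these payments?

€848,112.63

This is an ordinary annuity: 84 payments of €19,425.00 at the end of each quarter.
Periodic rate r = 0.0705/4 per quarter; n is counted in quarters.
PV = PMT × [(1 − (1+r)^−n)/r] = 19,425 × [1 − (1+r)^−84] / r = €848,112.63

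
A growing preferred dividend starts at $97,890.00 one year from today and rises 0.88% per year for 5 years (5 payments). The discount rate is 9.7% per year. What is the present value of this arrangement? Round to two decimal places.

Periodic rate r = 0.097 per year.
Growing ordinary annuity: PV = PMT₁ × [1 − ((1+g)/(1+r))^n] / (r − g) = 97,890 × [1 − ((1+0.0088)/(1+r))^5] / (r − 0.0088) = $379,966.28.

$379,966.28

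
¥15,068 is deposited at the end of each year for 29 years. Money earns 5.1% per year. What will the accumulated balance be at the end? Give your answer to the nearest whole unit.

¥954,705

This is an ordinary annuity: 29 deposits of ¥15,068 at the end of each year.
Periodic rate r = 0.051 per year.
FV = PMT × [((1+r)^n − 1)/r] = 15,068 × [(1+r)^29 − 1] / r = ¥954,705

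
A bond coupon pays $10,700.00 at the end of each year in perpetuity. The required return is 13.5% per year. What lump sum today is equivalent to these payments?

$79,259.26

Periodic rate r = 0.135 per year.
Level perpetuity: PV = PMT / r = 10,700 / (0.135) = $79,259.26.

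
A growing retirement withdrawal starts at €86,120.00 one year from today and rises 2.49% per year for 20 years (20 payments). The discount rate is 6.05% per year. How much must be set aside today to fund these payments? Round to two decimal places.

Periodic rate r = 0.0605 per year.
Growing ordinary annuity: PV = PMT₁ × [1 − ((1+g)/(1+r))^n] / (r − g) = 86,120 × [1 − ((1+0.0249)/(1+r))^20] / (r − 0.0249) = €1,197,103.31.

€1,197,103.31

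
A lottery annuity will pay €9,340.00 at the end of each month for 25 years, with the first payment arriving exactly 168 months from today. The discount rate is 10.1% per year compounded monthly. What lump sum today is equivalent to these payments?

Ordinary annuity of 300 payments, first payment at period 168.
Periodic rate r = 0.101/12 per month; n is counted in months.
The ordinary-annuity PV formula values the stream one period before the first payment (period 167); discount that back 167 periods:
PV₀ = 9,340 × [1 − (1+r)^−300] / r × (1+r)^−167 = €251,583.93

€251,583.93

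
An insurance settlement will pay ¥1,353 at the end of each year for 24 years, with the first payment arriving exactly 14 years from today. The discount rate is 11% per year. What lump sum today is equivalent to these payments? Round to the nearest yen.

Ordinary annuity of 24 payments, first payment at period 14.
Periodic rate r = 0.11 per year.
The ordinary-annuity PV formula values the stream one period before the first payment (period 13); discount that back 13 periods:
PV₀ = 1,353 × [1 − (1+r)^−24] / r × (1+r)^−13 = ¥2,909

¥2,909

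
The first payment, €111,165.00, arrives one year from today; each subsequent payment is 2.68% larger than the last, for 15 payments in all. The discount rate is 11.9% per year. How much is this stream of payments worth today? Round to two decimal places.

€873,743.32

Periodic rate r = 0.119 per year.
Growing ordinary annuity: PV = PMT₁ × [1 − ((1+g)/(1+r))^n] / (r − g) = 111,165 × [1 − ((1+0.0268)/(1+r))^15] / (r − 0.0268) = €873,743.32.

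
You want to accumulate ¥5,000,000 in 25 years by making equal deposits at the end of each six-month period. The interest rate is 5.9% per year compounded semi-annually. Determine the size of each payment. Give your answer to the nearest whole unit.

¥44,987

Level ordinary annuity; solve FV = PMT × [((1+r)^n − 1)/r] for PMT.
Periodic rate r = 0.059/2 per half-year; n is counted in half-years.
With n = 50: PMT = 5,000,000 / ([((1+r)^n − 1)/r]) = ¥44,987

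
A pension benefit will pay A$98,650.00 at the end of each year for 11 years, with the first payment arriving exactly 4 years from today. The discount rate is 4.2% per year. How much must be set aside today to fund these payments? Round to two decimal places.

Ordinary annuity of 11 payments, first payment at period 4.
Periodic rate r = 0.042 per year.
The ordinary-annuity PV formula values the stream one period before the first payment (period 3); discount that back 3 periods:
PV₀ = 98,650 × [1 − (1+r)^−11] / r × (1+r)^−3 = A$755,700.24

A$755,700.24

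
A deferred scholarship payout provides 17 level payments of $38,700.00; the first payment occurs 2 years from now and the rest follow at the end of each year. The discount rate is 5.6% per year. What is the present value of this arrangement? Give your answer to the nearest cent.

Ordinary annuity of 17 payments, first payment at period 2.
Periodic rate r = 0.056 per year.
The ordinary-annuity PV formula values the stream one period before the first payment (period 1); discount that back 1 periods:
PV₀ = 38,700 × [1 − (1+r)^−17] / r × (1+r)^−1 = $395,261.05

$395,261.05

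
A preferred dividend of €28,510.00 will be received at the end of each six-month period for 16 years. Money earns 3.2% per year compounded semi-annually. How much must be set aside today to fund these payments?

This is an ordinary annuity: 32 payments of €28,510.00 at the end of each six-month period.
Periodic rate r = 0.032/2 per half-year; n is counted in half-years.
PV = PMT × [(1 − (1+r)^−n)/r] = 28,510 × [1 − (1+r)^−32] / r = €709,668.14

€709,668.14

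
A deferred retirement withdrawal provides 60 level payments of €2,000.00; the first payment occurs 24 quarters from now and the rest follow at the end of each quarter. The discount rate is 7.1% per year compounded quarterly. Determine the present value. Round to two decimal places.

Ordinary annuity of 60 payments, first payment at period 24.
Periodic rate r = 0.071/4 per quarter; n is counted in quarters.
The ordinary-annuity PV formula values the stream one period before the first payment (period 23); discount that back 23 periods:
PV₀ = 2,000 × [1 − (1+r)^−60] / r × (1+r)^−23 = €49,018.29

€49,018.29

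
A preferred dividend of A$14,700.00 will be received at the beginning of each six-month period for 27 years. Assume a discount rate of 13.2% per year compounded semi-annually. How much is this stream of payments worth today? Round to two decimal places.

This is an annuity due: 54 payments of A$14,700.00 at the beginning of each six-month period.
Periodic rate r = 0.132/2 per half-year; n is counted in half-years.
PV = PMT × [(1 − (1+r)^−n)/r] × (1+r) = 14,700 × [1 − (1+r)^−54] / r × (1+r) = A$229,899.93

A$229,899.93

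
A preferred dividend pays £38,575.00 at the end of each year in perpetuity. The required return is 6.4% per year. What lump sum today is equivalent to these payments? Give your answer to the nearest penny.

Periodic rate r = 0.064 per year.
Level perpetuity: PV = PMT / r = 38,575 / (0.064) = £602,734.38.

£602,734.38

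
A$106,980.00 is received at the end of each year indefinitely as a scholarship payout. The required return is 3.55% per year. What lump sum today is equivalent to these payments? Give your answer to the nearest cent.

Periodic rate r = 0.0355 per year.
Level perpetuity: PV = PMT / r = 106,980 / (0.0355) = A$3,013,521.13.

A$3,013,521.13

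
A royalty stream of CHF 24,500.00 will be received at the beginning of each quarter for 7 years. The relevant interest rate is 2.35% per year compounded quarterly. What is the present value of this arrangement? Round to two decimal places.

CHF 634,550.22

This is an annuity due: 28 payments of CHF 24,500.00 at the beginning of each quarter.
Periodic rate r = 0.0235/4 per quarter; n is counted in quarters.
PV = PMT × [(1 − (1+r)^−n)/r] × (1+r) = 24,500 × [1 − (1+r)^−28] / r × (1+r) = CHF 634,550.22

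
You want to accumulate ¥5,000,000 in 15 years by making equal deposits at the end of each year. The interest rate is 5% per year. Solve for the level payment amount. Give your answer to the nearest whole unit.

¥231,711

Level ordinary annuity; solve FV = PMT × [((1+r)^n − 1)/r] for PMT.
Periodic rate r = 0.05 per year.
With n = 15: PMT = 5,000,000 / ([((1+r)^n − 1)/r]) = ¥231,711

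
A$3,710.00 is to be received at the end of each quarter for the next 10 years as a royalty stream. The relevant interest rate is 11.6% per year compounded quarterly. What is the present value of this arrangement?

This is an ordinary annuity: 40 payments of A$3,710.00 at the end of each quarter.
Periodic rate r = 0.116/4 per quarter; n is counted in quarters.
PV = PMT × [(1 − (1+r)^−n)/r] = 3,710 × [1 − (1+r)^−40] / r = A$87,159.14

A$87,159.14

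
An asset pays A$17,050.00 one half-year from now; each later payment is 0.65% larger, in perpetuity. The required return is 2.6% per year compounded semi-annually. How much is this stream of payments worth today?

A$2,623,076.92

Periodic rate r = 0.026/2 per half-year.
Growing perpetuity (Gordon): PV = PMT₁ / (r − g) = 17,050 / (r − 0.0065) = A$2,623,076.92.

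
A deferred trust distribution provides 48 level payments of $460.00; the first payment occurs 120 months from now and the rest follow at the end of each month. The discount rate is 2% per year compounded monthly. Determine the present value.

Ordinary annuity of 48 payments, first payment at period 120.
Periodic rate r = 0.02/12 per month; n is counted in months.
The ordinary-annuity PV formula values the stream one period before the first payment (period 119); discount that back 119 periods:
PV₀ = 460 × [1 − (1+r)^−48] / r × (1+r)^−119 = $17,391.31

$17,391.31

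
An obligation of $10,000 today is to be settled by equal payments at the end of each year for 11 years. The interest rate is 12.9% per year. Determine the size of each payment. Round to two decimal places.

$1,750.93

Level ordinary annuity; solve PV = PMT × [(1 − (1+r)^−n)/r] for PMT.
Periodic rate r = 0.129 per year.
With n = 11: PMT = 10,000 / ([(1 − (1+r)^−n)/r]) = $1,750.93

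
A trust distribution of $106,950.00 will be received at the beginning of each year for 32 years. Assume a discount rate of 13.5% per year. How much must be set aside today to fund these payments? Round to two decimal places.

This is an annuity due: 32 payments of $106,950.00 at the beginning of each year.
Periodic rate r = 0.135 per year.
PV = PMT × [(1 − (1+r)^−n)/r] × (1+r) = 106,950 × [1 − (1+r)^−32] / r × (1+r) = $883,541.63

$883,541.63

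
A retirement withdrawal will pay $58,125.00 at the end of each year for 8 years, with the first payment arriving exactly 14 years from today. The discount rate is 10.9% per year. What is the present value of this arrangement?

Ordinary annuity of 8 payments, first payment at period 14.
Periodic rate r = 0.109 per year.
The ordinary-annuity PV formula values the stream one period before the first payment (period 13); discount that back 13 periods:
PV₀ = 58,125 × [1 − (1+r)^−8] / r × (1+r)^−13 = $78,213.80

$78,213.80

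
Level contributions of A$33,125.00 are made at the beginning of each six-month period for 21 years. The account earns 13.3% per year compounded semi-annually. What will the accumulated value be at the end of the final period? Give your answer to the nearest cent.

This is an annuity due: 42 deposits of A$33,125.00 at the beginning of each six-month period.
Periodic rate r = 0.133/2 per half-year; n is counted in half-years.
FV = PMT × [((1+r)^n − 1)/r] × (1+r) = 33,125 × [(1+r)^42 − 1] / r × (1+r) = A$7,405,660.25

A$7,405,660.25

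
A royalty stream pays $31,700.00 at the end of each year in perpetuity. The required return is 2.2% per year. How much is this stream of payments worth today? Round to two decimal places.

Periodic rate r = 0.022 per year.
Level perpetuity: PV = PMT / r = 31,700 / (0.022) = $1,440,909.09.

$1,440,909.09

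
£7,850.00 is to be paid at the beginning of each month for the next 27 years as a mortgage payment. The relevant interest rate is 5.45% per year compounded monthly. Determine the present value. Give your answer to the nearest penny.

This is an annuity due: 324 payments of £7,850.00 at the beginning of each month.
Periodic rate r = 0.0545/12 per month; n is counted in months.
PV = PMT × [(1 − (1+r)^−n)/r] × (1+r) = 7,850 × [1 − (1+r)^−324] / r × (1+r) = £1,336,341.15

£1,336,341.15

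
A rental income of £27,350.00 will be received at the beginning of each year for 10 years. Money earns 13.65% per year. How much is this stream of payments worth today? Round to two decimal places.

£164,373.14

This is an annuity due: 10 payments of £27,350.00 at the beginning of each year.
Periodic rate r = 0.1365 per year.
PV = PMT × [(1 − (1+r)^−n)/r] × (1+r) = 27,350 × [1 − (1+r)^−10] / r × (1+r) = £164,373.14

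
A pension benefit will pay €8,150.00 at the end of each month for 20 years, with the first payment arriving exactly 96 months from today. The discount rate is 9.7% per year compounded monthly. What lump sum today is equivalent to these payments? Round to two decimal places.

Ordinary annuity of 240 payments, first payment at period 96.
Periodic rate r = 0.097/12 per month; n is counted in months.
The ordinary-annuity PV formula values the stream one period before the first payment (period 95); discount that back 95 periods:
PV₀ = 8,150 × [1 − (1+r)^−240] / r × (1+r)^−95 = €401,290.40

€401,290.40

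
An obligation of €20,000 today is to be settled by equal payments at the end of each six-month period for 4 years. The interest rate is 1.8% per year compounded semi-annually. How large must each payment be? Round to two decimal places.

Level ordinary annuity; solve PV = PMT × [(1 − (1+r)^−n)/r] for PMT.
Periodic rate r = 0.018/2 per half-year; n is counted in half-years.
With n = 8: PMT = 20,000 / ([(1 − (1+r)^−n)/r]) = €2,602.31

€2,602.31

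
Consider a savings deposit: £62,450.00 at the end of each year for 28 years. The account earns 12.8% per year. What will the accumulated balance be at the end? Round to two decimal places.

This is an ordinary annuity: 28 deposits of £62,450.00 at the end of each year.
Periodic rate r = 0.128 per year.
FV = PMT × [((1+r)^n − 1)/r] = 62,450 × [(1+r)^28 − 1] / r = £13,734,652.63

£13,734,652.63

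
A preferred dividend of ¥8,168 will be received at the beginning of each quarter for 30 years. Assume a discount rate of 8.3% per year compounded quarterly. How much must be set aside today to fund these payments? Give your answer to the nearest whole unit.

¥367,633

This is an annuity due: 120 payments of ¥8,168 at the beginning of each quarter.
Periodic rate r = 0.083/4 per quarter; n is counted in quarters.
PV = PMT × [(1 − (1+r)^−n)/r] × (1+r) = 8,168 × [1 − (1+r)^−120] / r × (1+r) = ¥367,633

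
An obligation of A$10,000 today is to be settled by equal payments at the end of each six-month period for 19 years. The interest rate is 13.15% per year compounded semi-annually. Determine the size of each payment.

A$721.69

Level ordinary annuity; solve PV = PMT × [(1 − (1+r)^−n)/r] for PMT.
Periodic rate r = 0.1315/2 per half-year; n is counted in half-years.
With n = 38: PMT = 10,000 / ([(1 − (1+r)^−n)/r]) = A$721.69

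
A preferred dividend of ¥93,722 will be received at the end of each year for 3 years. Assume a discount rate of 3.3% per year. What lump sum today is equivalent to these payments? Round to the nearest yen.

¥263,581

This is an ordinary annuity: 3 payments of ¥93,722 at the end of each year.
Periodic rate r = 0.033 per year.
PV = PMT × [(1 − (1+r)^−n)/r] = 93,722 × [1 − (1+r)^−3] / r = ¥263,581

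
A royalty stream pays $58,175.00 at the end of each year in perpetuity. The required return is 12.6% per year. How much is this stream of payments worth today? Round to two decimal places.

$461,706.35

Periodic rate r = 0.126 per year.
Level perpetuity: PV = PMT / r = 58,175 / (0.126) = $461,706.35.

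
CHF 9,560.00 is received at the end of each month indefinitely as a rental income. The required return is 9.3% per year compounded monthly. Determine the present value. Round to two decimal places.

Periodic rate r = 0.093/12 per month.
Level perpetuity: PV = PMT / r = 9,560 / (0.093/12) = CHF 1,233,548.39.

CHF 1,233,548.39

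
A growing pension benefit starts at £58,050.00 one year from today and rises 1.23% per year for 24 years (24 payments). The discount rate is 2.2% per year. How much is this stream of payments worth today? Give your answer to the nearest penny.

£1,224,276.07

Periodic rate r = 0.022 per year.
Growing ordinary annuity: PV = PMT₁ × [1 − ((1+g)/(1+r))^n] / (r − g) = 58,050 × [1 − ((1+0.0123)/(1+r))^24] / (r − 0.0123) = £1,224,276.07.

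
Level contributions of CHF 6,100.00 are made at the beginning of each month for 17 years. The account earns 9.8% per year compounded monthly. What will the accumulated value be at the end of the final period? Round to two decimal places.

This is an annuity due: 204 deposits of CHF 6,100.00 at the beginning of each month.
Periodic rate r = 0.098/12 per month; n is counted in months.
FV = PMT × [((1+r)^n − 1)/r] × (1+r) = 6,100 × [(1+r)^204 − 1] / r × (1+r) = CHF 3,204,393.58

CHF 3,204,393.58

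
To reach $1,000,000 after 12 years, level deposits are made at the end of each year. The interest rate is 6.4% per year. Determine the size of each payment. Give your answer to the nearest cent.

Level ordinary annuity; solve FV = PMT × [((1+r)^n − 1)/r] for PMT.
Periodic rate r = 0.064 per year.
With n = 12: PMT = 1,000,000 / ([((1+r)^n − 1)/r]) = $57,906.50

$57,906.50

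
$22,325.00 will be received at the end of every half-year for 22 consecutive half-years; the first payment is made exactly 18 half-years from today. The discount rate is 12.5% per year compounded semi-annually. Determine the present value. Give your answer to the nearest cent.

Ordinary annuity of 22 payments, first payment at period 18.
Periodic rate r = 0.125/2 per half-year; n is counted in half-years.
The ordinary-annuity PV formula values the stream one period before the first payment (period 17); discount that back 17 periods:
PV₀ = 22,325 × [1 − (1+r)^−22] / r × (1+r)^−17 = $93,863.86

$93,863.86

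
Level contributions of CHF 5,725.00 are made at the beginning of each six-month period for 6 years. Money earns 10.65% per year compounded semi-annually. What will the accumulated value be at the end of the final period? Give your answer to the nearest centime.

CHF 97,803.35

This is an annuity due: 12 deposits of CHF 5,725.00 at the beginning of each six-month period.
Periodic rate r = 0.1065/2 per half-year; n is counted in half-years.
FV = PMT × [((1+r)^n − 1)/r] × (1+r) = 5,725 × [(1+r)^12 − 1] / r × (1+r) = CHF 97,803.35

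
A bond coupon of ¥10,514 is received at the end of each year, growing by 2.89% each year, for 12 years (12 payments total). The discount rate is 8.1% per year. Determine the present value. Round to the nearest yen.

Periodic rate r = 0.081 per year.
Growing ordinary annuity: PV = PMT₁ × [1 − ((1+g)/(1+r))^n] / (r − g) = 10,514 × [1 − ((1+0.0289)/(1+r))^12] / (r − 0.0289) = ¥90,246.

¥90,246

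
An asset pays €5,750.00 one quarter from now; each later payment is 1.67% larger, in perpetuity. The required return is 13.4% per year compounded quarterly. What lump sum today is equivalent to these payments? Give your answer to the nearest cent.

Periodic rate r = 0.134/4 per quarter.
Growing perpetuity (Gordon): PV = PMT₁ / (r − g) = 5,750 / (r − 0.0167) = €342,261.90.

€342,261.90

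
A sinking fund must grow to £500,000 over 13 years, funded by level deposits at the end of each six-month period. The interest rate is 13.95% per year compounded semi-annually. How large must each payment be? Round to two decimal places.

Level ordinary annuity; solve FV = PMT × [((1+r)^n − 1)/r] for PMT.
Periodic rate r = 0.1395/2 per half-year; n is counted in half-years.
With n = 26: PMT = 500,000 / ([((1+r)^n − 1)/r]) = £7,307.98

£7,307.98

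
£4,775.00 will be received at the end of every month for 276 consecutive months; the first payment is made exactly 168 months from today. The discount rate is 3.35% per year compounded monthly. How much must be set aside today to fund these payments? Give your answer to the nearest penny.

£576,327.11

Ordinary annuity of 276 payments, first payment at period 168.
Periodic rate r = 0.0335/12 per month; n is counted in months.
The ordinary-annuity PV formula values the stream one period before the first payment (period 167); discount that back 167 periods:
PV₀ = 4,775 × [1 − (1+r)^−276] / r × (1+r)^−167 = £576,327.11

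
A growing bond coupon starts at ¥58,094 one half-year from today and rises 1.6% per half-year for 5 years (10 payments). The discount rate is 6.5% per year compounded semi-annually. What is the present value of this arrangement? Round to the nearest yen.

Periodic rate r = 0.065/2 per half-year; n is counted in half-years.
Growing ordinary annuity: PV = PMT₁ × [1 − ((1+g)/(1+r))^n] / (r − g) = 58,094 × [1 − ((1+0.016)/(1+r))^10] / (r − 0.016) = ¥523,869.

¥523,869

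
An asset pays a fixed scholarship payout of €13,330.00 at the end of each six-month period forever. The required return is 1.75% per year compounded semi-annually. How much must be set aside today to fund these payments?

€1,523,428.57

Periodic rate r = 0.0175/2 per half-year.
Level perpetuity: PV = PMT / r = 13,330 / (0.0175/2) = €1,523,428.57.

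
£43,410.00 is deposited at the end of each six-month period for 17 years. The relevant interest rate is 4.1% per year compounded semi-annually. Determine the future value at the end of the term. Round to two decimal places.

This is an ordinary annuity: 34 deposits of £43,410.00 at the end of each six-month period.
Periodic rate r = 0.041/2 per half-year; n is counted in half-years.
FV = PMT × [((1+r)^n − 1)/r] = 43,410 × [(1+r)^34 − 1] / r = £2,104,050.22

£2,104,050.22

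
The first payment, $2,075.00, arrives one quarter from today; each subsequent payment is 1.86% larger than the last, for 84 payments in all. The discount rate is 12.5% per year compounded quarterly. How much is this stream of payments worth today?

Periodic rate r = 0.125/4 per quarter; n is counted in quarters.
Growing ordinary annuity: PV = PMT₁ × [1 − ((1+g)/(1+r))^n] / (r − g) = 2,075 × [1 − ((1+0.0186)/(1+r))^84] / (r − 0.0186) = $105,866.42.

$105,866.42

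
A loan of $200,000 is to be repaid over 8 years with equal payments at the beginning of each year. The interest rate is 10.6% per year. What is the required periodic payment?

$34,639.70

Level annuity due; solve PV = PMT × [(1 − (1+r)^−n)/r] × (1+r) for PMT.
Periodic rate r = 0.106 per year.
With n = 8: PMT = 200,000 / ([(1 − (1+r)^−n)/r] × (1+r)) = $34,639.70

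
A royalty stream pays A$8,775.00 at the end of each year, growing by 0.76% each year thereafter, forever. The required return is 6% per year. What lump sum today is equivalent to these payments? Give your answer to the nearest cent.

Periodic rate r = 0.06 per year.
Growing perpetuity (Gordon): PV = PMT₁ / (r − g) = 8,775 / (r − 0.0076) = A$167,461.83.

A$167,461.83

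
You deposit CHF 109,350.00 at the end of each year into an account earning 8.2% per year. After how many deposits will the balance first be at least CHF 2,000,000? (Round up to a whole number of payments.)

Periodic rate r = 0.082 per year.
Ordinary annuity FV: 2,000,000 = 109,350 × [((1+r)^n − 1)/r].
(1+r)^n = 1 + 2,000,000 × r / 109,350, so n = ln(1 + 2,000,000·r/109,350) / ln(1+r) = 11.63.
Round up to a whole number of payments: n = 12.

12 payments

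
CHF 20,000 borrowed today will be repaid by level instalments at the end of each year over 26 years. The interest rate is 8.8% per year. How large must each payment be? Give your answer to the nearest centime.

Level ordinary annuity; solve PV = PMT × [(1 − (1+r)^−n)/r] for PMT.
Periodic rate r = 0.088 per year.
With n = 26: PMT = 20,000 / ([(1 − (1+r)^−n)/r]) = CHF 1,981.08

CHF 1,981.08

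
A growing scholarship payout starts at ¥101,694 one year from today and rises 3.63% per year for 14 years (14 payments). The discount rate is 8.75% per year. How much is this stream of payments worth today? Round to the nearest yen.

¥975,068

Periodic rate r = 0.0875 per year.
Growing ordinary annuity: PV = PMT₁ × [1 − ((1+g)/(1+r))^n] / (r − g) = 101,694 × [1 − ((1+0.0363)/(1+r))^14] / (r − 0.0363) = ¥975,068.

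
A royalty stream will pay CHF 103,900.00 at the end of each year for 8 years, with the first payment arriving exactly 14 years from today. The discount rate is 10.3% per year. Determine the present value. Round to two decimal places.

Ordinary annuity of 8 payments, first payment at period 14.
Periodic rate r = 0.103 per year.
The ordinary-annuity PV formula values the stream one period before the first payment (period 13); discount that back 13 periods:
PV₀ = 103,900 × [1 − (1+r)^−8] / r × (1+r)^−13 = CHF 153,297.09

CHF 153,297.09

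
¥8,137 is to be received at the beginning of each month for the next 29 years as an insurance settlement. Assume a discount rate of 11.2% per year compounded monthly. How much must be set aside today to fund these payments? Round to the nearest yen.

¥845,252

This is an annuity due: 348 payments of ¥8,137 at the beginning of each month.
Periodic rate r = 0.112/12 per month; n is counted in months.
PV = PMT × [(1 − (1+r)^−n)/r] × (1+r) = 8,137 × [1 − (1+r)^−348] / r × (1+r) = ¥845,252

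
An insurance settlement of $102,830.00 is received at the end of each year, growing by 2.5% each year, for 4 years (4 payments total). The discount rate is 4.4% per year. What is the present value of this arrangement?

$383,359.24

Periodic rate r = 0.044 per year.
Growing ordinary annuity: PV = PMT₁ × [1 − ((1+g)/(1+r))^n] / (r − g) = 102,830 × [1 − ((1+0.025)/(1+r))^4] / (r − 0.025) = $383,359.24.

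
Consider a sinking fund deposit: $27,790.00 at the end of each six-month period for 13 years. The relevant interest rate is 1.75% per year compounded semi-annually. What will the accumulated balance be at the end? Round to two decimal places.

This is an ordinary annuity: 26 deposits of $27,790.00 at the end of each six-month period.
Periodic rate r = 0.0175/2 per half-year; n is counted in half-years.
FV = PMT × [((1+r)^n − 1)/r] = 27,790 × [(1+r)^26 − 1] / r = $807,389.14

$807,389.14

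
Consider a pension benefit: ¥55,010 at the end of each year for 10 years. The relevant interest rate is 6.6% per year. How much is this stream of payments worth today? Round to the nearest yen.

This is an ordinary annuity: 10 payments of ¥55,010 at the end of each year.
Periodic rate r = 0.066 per year.
PV = PMT × [(1 − (1+r)^−n)/r] = 55,010 × [1 − (1+r)^−10] / r = ¥393,614

¥393,614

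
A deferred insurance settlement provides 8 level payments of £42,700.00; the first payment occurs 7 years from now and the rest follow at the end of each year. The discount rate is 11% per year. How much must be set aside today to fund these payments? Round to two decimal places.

£117,481.68

Ordinary annuity of 8 payments, first payment at period 7.
Periodic rate r = 0.11 per year.
The ordinary-annuity PV formula values the stream one period before the first payment (period 6); discount that back 6 periods:
PV₀ = 42,700 × [1 − (1+r)^−8] / r × (1+r)^−6 = £117,481.68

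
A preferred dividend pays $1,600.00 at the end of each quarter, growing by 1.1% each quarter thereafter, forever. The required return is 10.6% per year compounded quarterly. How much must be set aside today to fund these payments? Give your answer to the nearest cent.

Periodic rate r = 0.106/4 per quarter.
Growing perpetuity (Gordon): PV = PMT₁ / (r − g) = 1,600 / (r − 0.011) = $103,225.81.

$103,225.81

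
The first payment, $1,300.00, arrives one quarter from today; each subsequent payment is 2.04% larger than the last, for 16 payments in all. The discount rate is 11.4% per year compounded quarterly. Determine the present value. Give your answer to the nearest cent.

Periodic rate r = 0.114/4 per quarter; n is counted in quarters.
Growing ordinary annuity: PV = PMT₁ × [1 − ((1+g)/(1+r))^n] / (r − g) = 1,300 × [1 − ((1+0.0204)/(1+r))^16] / (r − 0.0204) = $19,071.89.

$19,071.89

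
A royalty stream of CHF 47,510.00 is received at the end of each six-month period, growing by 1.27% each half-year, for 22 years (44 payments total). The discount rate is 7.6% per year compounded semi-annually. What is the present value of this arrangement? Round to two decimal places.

Periodic rate r = 0.076/2 per half-year; n is counted in half-years.
Growing ordinary annuity: PV = PMT₁ × [1 − ((1+g)/(1+r))^n] / (r − g) = 47,510 × [1 − ((1+0.0127)/(1+r))^44] / (r − 0.0127) = CHF 1,243,796.51.

CHF 1,243,796.51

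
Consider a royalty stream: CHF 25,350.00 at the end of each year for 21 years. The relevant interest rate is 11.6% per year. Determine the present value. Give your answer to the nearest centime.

This is an ordinary annuity: 21 payments of CHF 25,350.00 at the end of each year.
Periodic rate r = 0.116 per year.
PV = PMT × [(1 − (1+r)^−n)/r] = 25,350 × [1 − (1+r)^−21] / r = CHF 196,728.69

CHF 196,728.69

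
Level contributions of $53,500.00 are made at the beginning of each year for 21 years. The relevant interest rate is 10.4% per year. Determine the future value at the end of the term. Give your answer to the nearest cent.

This is an annuity due: 21 deposits of $53,500.00 at the beginning of each year.
Periodic rate r = 0.104 per year.
FV = PMT × [((1+r)^n − 1)/r] × (1+r) = 53,500 × [(1+r)^21 − 1] / r × (1+r) = $3,967,732.39

$3,967,732.39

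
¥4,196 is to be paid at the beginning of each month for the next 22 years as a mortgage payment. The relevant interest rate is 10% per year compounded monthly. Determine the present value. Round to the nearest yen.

This is an annuity due: 264 payments of ¥4,196 at the beginning of each month.
Periodic rate r = 0.1/12 per month; n is counted in months.
PV = PMT × [(1 − (1+r)^−n)/r] × (1+r) = 4,196 × [1 − (1+r)^−264] / r × (1+r) = ¥450,944

¥450,944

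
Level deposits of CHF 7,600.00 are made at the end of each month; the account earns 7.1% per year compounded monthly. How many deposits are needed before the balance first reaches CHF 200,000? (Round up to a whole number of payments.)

25 payments

Periodic rate r = 0.071/12 per month; n is counted in months.
Ordinary annuity FV: 200,000 = 7,600 × [((1+r)^n − 1)/r].
(1+r)^n = 1 + 200,000 × r / 7,600, so n = ln(1 + 200,000·r/7,600) / ln(1+r) = 24.53.
Round up to a whole number of payments: n = 25.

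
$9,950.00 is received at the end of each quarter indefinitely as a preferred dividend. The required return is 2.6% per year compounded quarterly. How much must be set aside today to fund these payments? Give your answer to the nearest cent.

Periodic rate r = 0.026/4 per quarter.
Level perpetuity: PV = PMT / r = 9,950 / (0.026/4) = $1,530,769.23.

$1,530,769.23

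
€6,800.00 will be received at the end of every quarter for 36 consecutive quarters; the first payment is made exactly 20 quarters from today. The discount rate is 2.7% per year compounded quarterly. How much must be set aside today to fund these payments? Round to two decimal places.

Ordinary annuity of 36 payments, first payment at period 20.
Periodic rate r = 0.027/4 per quarter; n is counted in quarters.
The ordinary-annuity PV formula values the stream one period before the first payment (period 19); discount that back 19 periods:
PV₀ = 6,800 × [1 − (1+r)^−36] / r × (1+r)^−19 = €190,682.13

€190,682.13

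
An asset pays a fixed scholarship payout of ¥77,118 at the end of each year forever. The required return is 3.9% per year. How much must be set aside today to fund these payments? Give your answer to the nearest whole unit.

¥1,977,385

Periodic rate r = 0.039 per year.
Level perpetuity: PV = PMT / r = 77,118 / (0.039) = ¥1,977,385.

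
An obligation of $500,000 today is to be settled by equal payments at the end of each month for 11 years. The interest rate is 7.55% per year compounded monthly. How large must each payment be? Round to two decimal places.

Level ordinary annuity; solve PV = PMT × [(1 − (1+r)^−n)/r] for PMT.
Periodic rate r = 0.0755/12 per month; n is counted in months.
With n = 132: PMT = 500,000 / ([(1 − (1+r)^−n)/r]) = $5,587.30

$5,587.30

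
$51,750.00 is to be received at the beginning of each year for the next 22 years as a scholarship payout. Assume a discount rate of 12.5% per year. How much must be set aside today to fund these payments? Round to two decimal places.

$430,852.25

This is an annuity due: 22 payments of $51,750.00 at the beginning of each year.
Periodic rate r = 0.125 per year.
PV = PMT × [(1 − (1+r)^−n)/r] × (1+r) = 51,750 × [1 − (1+r)^−22] / r × (1+r) = $430,852.25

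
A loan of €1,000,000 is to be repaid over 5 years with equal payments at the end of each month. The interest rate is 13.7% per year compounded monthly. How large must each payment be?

Level ordinary annuity; solve PV = PMT × [(1 − (1+r)^−n)/r] for PMT.
Periodic rate r = 0.137/12 per month; n is counted in months.
With n = 60: PMT = 1,000,000 / ([(1 − (1+r)^−n)/r]) = €23,113.01

€23,113.01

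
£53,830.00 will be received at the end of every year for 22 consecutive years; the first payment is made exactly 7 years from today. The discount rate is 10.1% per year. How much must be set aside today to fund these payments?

Ordinary annuity of 22 payments, first payment at period 7.
Periodic rate r = 0.101 per year.
The ordinary-annuity PV formula values the stream one period before the first payment (period 6); discount that back 6 periods:
PV₀ = 53,830 × [1 − (1+r)^−22] / r × (1+r)^−6 = £263,182.57

£263,182.57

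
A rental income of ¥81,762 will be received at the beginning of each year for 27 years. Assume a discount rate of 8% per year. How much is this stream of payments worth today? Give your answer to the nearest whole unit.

This is an annuity due: 27 payments of ¥81,762 at the beginning of each year.
Periodic rate r = 0.08 per year.
PV = PMT × [(1 − (1+r)^−n)/r] × (1+r) = 81,762 × [1 − (1+r)^−27] / r × (1+r) = ¥965,607

¥965,607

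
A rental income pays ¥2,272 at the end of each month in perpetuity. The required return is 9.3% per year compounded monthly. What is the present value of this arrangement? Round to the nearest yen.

Periodic rate r = 0.093/12 per month.
Level perpetuity: PV = PMT / r = 2,272 / (0.093/12) = ¥293,161.

¥293,161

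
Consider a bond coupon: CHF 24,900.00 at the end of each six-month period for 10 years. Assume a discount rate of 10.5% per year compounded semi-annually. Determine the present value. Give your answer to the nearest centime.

This is an ordinary annuity: 20 payments of CHF 24,900.00 at the end of each six-month period.
Periodic rate r = 0.105/2 per half-year; n is counted in half-years.
PV = PMT × [(1 − (1+r)^−n)/r] = 24,900 × [1 − (1+r)^−20] / r = CHF 303,835.34

CHF 303,835.34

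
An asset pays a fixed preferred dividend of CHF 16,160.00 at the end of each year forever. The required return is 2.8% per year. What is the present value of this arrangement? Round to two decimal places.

Periodic rate r = 0.028 per year.
Level perpetuity: PV = PMT / r = 16,160 / (0.028) = CHF 577,142.86.

CHF 577,142.86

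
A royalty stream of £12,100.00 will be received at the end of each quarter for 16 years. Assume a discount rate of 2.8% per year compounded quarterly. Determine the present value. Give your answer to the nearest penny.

£622,454.05

This is an ordinary annuity: 64 payments of £12,100.00 at the end of each quarter.
Periodic rate r = 0.028/4 per quarter; n is counted in quarters.
PV = PMT × [(1 − (1+r)^−n)/r] = 12,100 × [1 − (1+r)^−64] / r = £622,454.05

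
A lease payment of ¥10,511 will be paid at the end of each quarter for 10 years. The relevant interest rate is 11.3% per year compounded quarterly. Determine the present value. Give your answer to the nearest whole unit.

¥249,982

This is an ordinary annuity: 40 payments of ¥10,511 at the end of each quarter.
Periodic rate r = 0.113/4 per quarter; n is counted in quarters.
PV = PMT × [(1 − (1+r)^−n)/r] = 10,511 × [1 − (1+r)^−40] / r = ¥249,982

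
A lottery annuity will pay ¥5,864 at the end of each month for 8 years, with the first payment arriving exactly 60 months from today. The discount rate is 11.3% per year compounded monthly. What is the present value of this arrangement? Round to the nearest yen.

Ordinary annuity of 96 payments, first payment at period 60.
Periodic rate r = 0.113/12 per month; n is counted in months.
The ordinary-annuity PV formula values the stream one period before the first payment (period 59); discount that back 59 periods:
PV₀ = 5,864 × [1 − (1+r)^−96] / r × (1+r)^−59 = ¥212,540

¥212,540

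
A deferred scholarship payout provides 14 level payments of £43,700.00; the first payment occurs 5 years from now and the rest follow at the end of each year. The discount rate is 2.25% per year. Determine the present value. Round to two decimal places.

Ordinary annuity of 14 payments, first payment at period 5.
Periodic rate r = 0.0225 per year.
The ordinary-annuity PV formula values the stream one period before the first payment (period 4); discount that back 4 periods:
PV₀ = 43,700 × [1 − (1+r)^−14] / r × (1+r)^−4 = £475,583.64

£475,583.64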